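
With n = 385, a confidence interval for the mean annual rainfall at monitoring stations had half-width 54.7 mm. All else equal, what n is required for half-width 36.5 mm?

Margin of error scales as 1/√n, so n₂ = n₁·(E₁/E₂)².
n₂ = 385 × (54.7/36.5)² = 385 × 2.246 = 864.71
Round up: n₂ = 865.

865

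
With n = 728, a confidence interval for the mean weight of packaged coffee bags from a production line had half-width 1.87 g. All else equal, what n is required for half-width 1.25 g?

Margin of error scales as 1/√n, so n₂ = n₁·(E₁/E₂)².
n₂ = 728 × (1.87/1.25)² = 728 × 2.238 = 1629.26
Round up: n₂ = 1630.

1630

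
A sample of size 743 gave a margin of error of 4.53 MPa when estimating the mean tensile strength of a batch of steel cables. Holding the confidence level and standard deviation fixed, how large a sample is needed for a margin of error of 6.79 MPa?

Margin of error scales as 1/√n, so n₂ = n₁·(E₁/E₂)².
n₂ = 743 × (4.53/6.79)² = 743 × 0.4451 = 330.71
Round up: n₂ = 331.

331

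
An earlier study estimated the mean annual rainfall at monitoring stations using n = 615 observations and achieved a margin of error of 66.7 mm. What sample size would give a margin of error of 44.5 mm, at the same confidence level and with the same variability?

1382

Margin of error scales as 1/√n, so n₂ = n₁·(E₁/E₂)².
n₂ = 615 × (66.7/44.5)² = 615 × 2.247 = 1381.90
Round up: n₂ = 1382.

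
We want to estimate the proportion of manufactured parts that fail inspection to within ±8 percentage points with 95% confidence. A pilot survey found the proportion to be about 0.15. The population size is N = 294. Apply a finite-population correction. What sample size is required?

n = 61

For a proportion with margin E = 0.08 at 95% confidence, z = 1.960.
n = p̂(1−p̂)(z/E)² = 0.15 × 0.85 × (1.960/0.08)² = 76.53 — call this n₀.
Finite-population correction with N = 294: n = n₀ / (1 + (n₀−1)/N) = 76.53 / 1.257 = 60.88
Round up: n = 61.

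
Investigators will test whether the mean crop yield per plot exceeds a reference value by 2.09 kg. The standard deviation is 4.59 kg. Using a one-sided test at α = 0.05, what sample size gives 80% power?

For a one-sample z-test, n = ((z_α + z_β)·σ/δ)².
z_α = 1.645 (one-sided α = 0.05); z_β = 0.842 (power 80% → β = 0.2).
n = (2.487 × 4.59 / 2.09)² = 29.83
Round up: n = 30.

30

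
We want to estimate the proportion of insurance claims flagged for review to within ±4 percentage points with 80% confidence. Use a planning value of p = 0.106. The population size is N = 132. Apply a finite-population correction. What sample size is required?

57

For a proportion with margin E = 0.04 at 80% confidence, z = 1.282.
n = p̂(1−p̂)(z/E)² = 0.106 × 0.894 × (1.282/0.04)² = 97.34 — call this n₀.
Finite-population correction with N = 132: n = n₀ / (1 + (n₀−1)/N) = 97.34 / 1.73 = 56.27
Round up: n = 57.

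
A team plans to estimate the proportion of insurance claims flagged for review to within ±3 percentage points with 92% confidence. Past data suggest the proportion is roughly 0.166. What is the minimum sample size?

For a proportion with margin E = 0.03 at 92% confidence, z = 1.751.
n = p̂(1−p̂)(z/E)² = 0.166 × 0.834 × (1.751/0.03)² = 471.63
Round up: n = 472.

472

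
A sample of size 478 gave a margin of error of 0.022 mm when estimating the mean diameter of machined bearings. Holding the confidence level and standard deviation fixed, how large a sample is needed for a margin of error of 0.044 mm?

Margin of error scales as 1/√n, so n₂ = n₁·(E₁/E₂)².
n₂ = 478 × (0.022/0.044)² = 478 × 0.25 = 119.50
Round up: n₂ = 120.

120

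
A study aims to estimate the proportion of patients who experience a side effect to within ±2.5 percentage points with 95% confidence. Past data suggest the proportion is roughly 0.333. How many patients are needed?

For a proportion with margin E = 0.025 at 95% confidence, z = 1.960.
n = p̂(1−p̂)(z/E)² = 0.333 × 0.667 × (1.960/0.025)² = 1365.22
Round up: n = 1366.

1366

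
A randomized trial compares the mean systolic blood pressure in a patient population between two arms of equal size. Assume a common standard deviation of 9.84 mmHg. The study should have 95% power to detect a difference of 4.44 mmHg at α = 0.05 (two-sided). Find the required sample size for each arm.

For two equal groups, n per group = 2·((z_{α/2} + z_β)·σ/δ)².
z_{α/2} = 1.960; z_β = 1.645 (power 95%).
n = 2 × (3.605 × 9.84 / 4.44)² = 2 × 63.83 = 127.66
Round up: n = 128 per group.

128 per group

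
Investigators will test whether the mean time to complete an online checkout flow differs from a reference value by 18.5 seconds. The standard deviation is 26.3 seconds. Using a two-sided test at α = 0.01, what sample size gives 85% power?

27

For a one-sample z-test, n = ((z_{α/2} + z_β)·σ/δ)².
z_{α/2} = 2.576 (two-sided α = 0.01); z_β = 1.036 (power 85% → β = 0.15).
n = (3.612 × 26.3 / 18.5)² = 26.37
Round up: n = 27.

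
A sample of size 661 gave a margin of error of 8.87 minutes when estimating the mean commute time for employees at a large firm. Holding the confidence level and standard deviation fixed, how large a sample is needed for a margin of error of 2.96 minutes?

Margin of error scales as 1/√n, so n₂ = n₁·(E₁/E₂)².
n₂ = 661 × (8.87/2.96)² = 661 × 8.98 = 5935.78
Round up: n₂ = 5936.

5936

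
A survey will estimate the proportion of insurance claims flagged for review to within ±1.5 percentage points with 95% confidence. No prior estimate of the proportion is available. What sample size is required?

For a proportion with margin E = 0.015 at 95% confidence, z = 1.960.
With no prior estimate, use p = 0.5, which maximizes p(1−p) at 0.25.
n = 0.25 × (z/E)² = 0.25 × (1.960/0.015)² = 4268.44
Round up: n = 4269.

n = 4269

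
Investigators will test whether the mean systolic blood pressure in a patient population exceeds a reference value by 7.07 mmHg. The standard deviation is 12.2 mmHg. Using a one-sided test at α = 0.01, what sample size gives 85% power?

34

For a one-sample z-test, n = ((z_α + z_β)·σ/δ)².
z_α = 2.326 (one-sided α = 0.01); z_β = 1.036 (power 85% → β = 0.15).
n = (3.362 × 12.2 / 7.07)² = 33.66
Round up: n = 34.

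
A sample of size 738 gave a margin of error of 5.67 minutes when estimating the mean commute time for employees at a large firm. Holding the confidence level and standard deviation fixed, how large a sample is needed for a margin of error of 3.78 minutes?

n = 1661

Margin of error scales as 1/√n, so n₂ = n₁·(E₁/E₂)².
n₂ = 738 × (5.67/3.78)² = 738 × 2.25 = 1660.50
Round up: n₂ = 1661.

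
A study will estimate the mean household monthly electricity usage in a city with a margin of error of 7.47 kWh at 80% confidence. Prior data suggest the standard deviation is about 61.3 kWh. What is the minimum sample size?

For a mean, the margin of error is E = z·σ/√n, so n = (zσ/E)².
At 80% confidence, z = 1.282.
n = (1.282 × 61.3 / 7.47)² = 110.68
Round up: n = 111.

111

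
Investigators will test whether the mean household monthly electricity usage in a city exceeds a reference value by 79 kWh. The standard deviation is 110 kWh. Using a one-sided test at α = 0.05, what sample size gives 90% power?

For a one-sample z-test, n = ((z_α + z_β)·σ/δ)².
z_α = 1.645 (one-sided α = 0.05); z_β = 1.282 (power 90% → β = 0.1).
n = (2.927 × 110 / 79)² = 16.61
Round up: n = 17.

17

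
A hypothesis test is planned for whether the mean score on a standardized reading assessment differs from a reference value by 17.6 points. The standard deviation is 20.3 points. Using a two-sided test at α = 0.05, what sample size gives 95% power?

For a one-sample z-test, n = ((z_{α/2} + z_β)·σ/δ)².
z_{α/2} = 1.960 (two-sided α = 0.05); z_β = 1.645 (power 95% → β = 0.05).
n = (3.605 × 20.3 / 17.6)² = 17.29
Round up: n = 18.

18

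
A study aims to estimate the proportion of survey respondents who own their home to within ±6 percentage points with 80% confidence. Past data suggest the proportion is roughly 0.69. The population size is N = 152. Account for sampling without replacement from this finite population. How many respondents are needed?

n = 60

For a proportion with margin E = 0.06 at 80% confidence, z = 1.282.
n = p̂(1−p̂)(z/E)² = 0.69 × 0.31 × (1.282/0.06)² = 97.65 — call this n₀.
Finite-population correction with N = 152: n = n₀ / (1 + (n₀−1)/N) = 97.65 / 1.636 = 59.69
Round up: n = 60.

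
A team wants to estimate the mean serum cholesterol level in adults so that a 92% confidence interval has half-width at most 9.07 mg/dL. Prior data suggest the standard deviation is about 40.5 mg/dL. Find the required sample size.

62

For a mean, the margin of error is E = z·σ/√n, so n = (zσ/E)².
At 92% confidence, z = 1.751.
n = (1.751 × 40.5 / 9.07)² = 61.13
Round up: n = 62.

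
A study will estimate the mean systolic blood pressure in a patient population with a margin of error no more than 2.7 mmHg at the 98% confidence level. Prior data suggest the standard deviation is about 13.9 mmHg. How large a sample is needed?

For a mean, the margin of error is E = z·σ/√n, so n = (zσ/E)².
At 98% confidence, z = 2.326.
n = (2.326 × 13.9 / 2.7)² = 143.39
Round up: n = 144.

n = 144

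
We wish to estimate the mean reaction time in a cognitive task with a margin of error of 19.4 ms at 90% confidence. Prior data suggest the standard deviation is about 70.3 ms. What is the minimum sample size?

For a mean, the margin of error is E = z·σ/√n, so n = (zσ/E)².
At 90% confidence, z = 1.645.
n = (1.645 × 70.3 / 19.4)² = 35.53
Round up: n = 36.

36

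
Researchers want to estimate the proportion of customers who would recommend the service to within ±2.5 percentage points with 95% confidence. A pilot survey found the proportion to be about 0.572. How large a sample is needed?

n = 1505

For a proportion with margin E = 0.025 at 95% confidence, z = 1.960.
n = p̂(1−p̂)(z/E)² = 0.572 × 0.428 × (1.960/0.025)² = 1504.78
Round up: n = 1505.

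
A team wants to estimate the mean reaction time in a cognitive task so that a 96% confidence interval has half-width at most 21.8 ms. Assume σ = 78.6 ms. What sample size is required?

For a mean, the margin of error is E = z·σ/√n, so n = (zσ/E)².
At 96% confidence, z = 2.054.
n = (2.054 × 78.6 / 21.8)² = 54.84
Round up: n = 55.

55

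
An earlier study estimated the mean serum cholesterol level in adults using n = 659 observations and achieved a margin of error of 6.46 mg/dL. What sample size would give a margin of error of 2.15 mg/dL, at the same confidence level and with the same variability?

n = 5950

Margin of error scales as 1/√n, so n₂ = n₁·(E₁/E₂)².
n₂ = 659 × (6.46/2.15)² = 659 × 9.028 = 5949.45
Round up: n₂ = 5950.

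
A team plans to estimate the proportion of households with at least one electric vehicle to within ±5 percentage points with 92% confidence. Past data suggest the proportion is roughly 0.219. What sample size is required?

For a proportion with margin E = 0.05 at 92% confidence, z = 1.751.
n = p̂(1−p̂)(z/E)² = 0.219 × 0.781 × (1.751/0.05)² = 209.76
Round up: n = 210.

210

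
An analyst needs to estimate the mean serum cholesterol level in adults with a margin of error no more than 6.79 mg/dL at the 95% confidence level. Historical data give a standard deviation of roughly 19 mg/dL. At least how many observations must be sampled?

31

For a mean, the margin of error is E = z·σ/√n, so n = (zσ/E)².
At 95% confidence, z = 1.960.
n = (1.960 × 19 / 6.79)² = 30.08
Round up: n = 31.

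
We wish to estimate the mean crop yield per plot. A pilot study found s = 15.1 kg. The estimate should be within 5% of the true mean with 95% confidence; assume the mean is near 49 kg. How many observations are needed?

n = 146

For a mean, the margin of error is E = z·σ/√n, so n = (zσ/E)².
At 95% confidence, z = 1.960.
E = 5% of 49 = 2.45 kg.
n = (1.960 × 15.1 / 2.45)² = 145.93
Round up: n = 146.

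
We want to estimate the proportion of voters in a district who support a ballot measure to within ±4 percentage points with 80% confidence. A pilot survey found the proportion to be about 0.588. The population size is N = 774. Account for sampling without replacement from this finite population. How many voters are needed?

For a proportion with margin E = 0.04 at 80% confidence, z = 1.282.
n = p̂(1−p̂)(z/E)² = 0.588 × 0.412 × (1.282/0.04)² = 248.85 — call this n₀.
Finite-population correction with N = 774: n = n₀ / (1 + (n₀−1)/N) = 248.85 / 1.32 = 188.52
Round up: n = 189.

189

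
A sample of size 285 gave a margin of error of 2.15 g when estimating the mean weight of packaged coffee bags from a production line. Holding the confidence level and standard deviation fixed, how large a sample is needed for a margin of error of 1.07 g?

Margin of error scales as 1/√n, so n₂ = n₁·(E₁/E₂)².
n₂ = 285 × (2.15/1.07)² = 285 × 4.037 = 1150.55
Round up: n₂ = 1151.

1151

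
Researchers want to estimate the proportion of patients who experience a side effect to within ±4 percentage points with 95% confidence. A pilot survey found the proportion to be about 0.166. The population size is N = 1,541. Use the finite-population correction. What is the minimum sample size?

274

For a proportion with margin E = 0.04 at 95% confidence, z = 1.960.
n = p̂(1−p̂)(z/E)² = 0.166 × 0.834 × (1.960/0.04)² = 332.40 — call this n₀.
Finite-population correction with N = 1,541: n = n₀ / (1 + (n₀−1)/N) = 332.40 / 1.215 = 273.58
Round up: n = 274.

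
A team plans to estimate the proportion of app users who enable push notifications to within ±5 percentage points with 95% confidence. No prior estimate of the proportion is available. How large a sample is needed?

385

For a proportion with margin E = 0.05 at 95% confidence, z = 1.960.
With no prior estimate, use p = 0.5, which maximizes p(1−p) at 0.25.
n = 0.25 × (z/E)² = 0.25 × (1.960/0.05)² = 384.16
Round up: n = 385.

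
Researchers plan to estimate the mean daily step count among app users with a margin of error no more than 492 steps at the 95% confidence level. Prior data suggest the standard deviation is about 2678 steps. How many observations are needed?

For a mean, the margin of error is E = z·σ/√n, so n = (zσ/E)².
At 95% confidence, z = 1.960.
n = (1.960 × 2678 / 492)² = 113.82
Round up: n = 114.

114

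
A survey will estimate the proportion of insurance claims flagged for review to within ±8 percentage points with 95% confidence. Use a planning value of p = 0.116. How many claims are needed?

62

For a proportion with margin E = 0.08 at 95% confidence, z = 1.960.
n = p̂(1−p̂)(z/E)² = 0.116 × 0.884 × (1.960/0.08)² = 61.55
Round up: n = 62.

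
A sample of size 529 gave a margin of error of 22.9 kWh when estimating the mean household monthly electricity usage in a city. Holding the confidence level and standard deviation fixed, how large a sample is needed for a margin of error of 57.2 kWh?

Margin of error scales as 1/√n, so n₂ = n₁·(E₁/E₂)².
n₂ = 529 × (22.9/57.2)² = 529 × 0.1603 = 84.80
Round up: n₂ = 85.

n = 85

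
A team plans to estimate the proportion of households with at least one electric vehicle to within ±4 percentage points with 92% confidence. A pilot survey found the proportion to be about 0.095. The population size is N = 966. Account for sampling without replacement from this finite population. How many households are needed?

141

For a proportion with margin E = 0.04 at 92% confidence, z = 1.751.
n = p̂(1−p̂)(z/E)² = 0.095 × 0.905 × (1.751/0.04)² = 164.75 — call this n₀.
Finite-population correction with N = 966: n = n₀ / (1 + (n₀−1)/N) = 164.75 / 1.17 = 140.81
Round up: n = 141.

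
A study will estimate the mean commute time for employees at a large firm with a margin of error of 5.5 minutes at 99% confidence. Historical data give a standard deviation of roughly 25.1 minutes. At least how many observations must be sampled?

For a mean, the margin of error is E = z·σ/√n, so n = (zσ/E)².
At 99% confidence, z = 2.576.
n = (2.576 × 25.1 / 5.5)² = 138.20
Round up: n = 139.

n = 139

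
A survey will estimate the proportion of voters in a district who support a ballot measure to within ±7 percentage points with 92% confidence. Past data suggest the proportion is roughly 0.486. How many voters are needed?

157

For a proportion with margin E = 0.07 at 92% confidence, z = 1.751.
n = p̂(1−p̂)(z/E)² = 0.486 × 0.514 × (1.751/0.07)² = 156.31
Round up: n = 157.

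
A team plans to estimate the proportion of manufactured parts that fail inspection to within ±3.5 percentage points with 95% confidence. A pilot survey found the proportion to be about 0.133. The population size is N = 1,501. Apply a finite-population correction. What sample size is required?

292

For a proportion with margin E = 0.035 at 95% confidence, z = 1.960.
n = p̂(1−p̂)(z/E)² = 0.133 × 0.867 × (1.960/0.035)² = 361.62 — call this n₀.
Finite-population correction with N = 1,501: n = n₀ / (1 + (n₀−1)/N) = 361.62 / 1.24 = 291.63
Round up: n = 292.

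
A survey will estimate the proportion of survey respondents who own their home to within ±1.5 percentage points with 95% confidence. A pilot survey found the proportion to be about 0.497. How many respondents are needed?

4269

For a proportion with margin E = 0.015 at 95% confidence, z = 1.960.
n = p̂(1−p̂)(z/E)² = 0.497 × 0.503 × (1.960/0.015)² = 4268.29
Round up: n = 4269.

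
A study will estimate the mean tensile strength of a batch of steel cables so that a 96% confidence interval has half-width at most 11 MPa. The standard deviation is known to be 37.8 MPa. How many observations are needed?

50

For a mean, the margin of error is E = z·σ/√n, so n = (zσ/E)².
At 96% confidence, z = 2.054.
n = (2.054 × 37.8 / 11)² = 49.82
Round up: n = 50.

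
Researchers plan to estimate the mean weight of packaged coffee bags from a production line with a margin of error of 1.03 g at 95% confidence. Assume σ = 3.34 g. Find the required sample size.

For a mean, the margin of error is E = z·σ/√n, so n = (zσ/E)².
At 95% confidence, z = 1.960.
n = (1.960 × 3.34 / 1.03)² = 40.40
Round up: n = 41.

41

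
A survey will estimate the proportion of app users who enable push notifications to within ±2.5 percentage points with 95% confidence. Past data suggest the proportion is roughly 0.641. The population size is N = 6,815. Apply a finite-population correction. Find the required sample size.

For a proportion with margin E = 0.025 at 95% confidence, z = 1.960.
n = p̂(1−p̂)(z/E)² = 0.641 × 0.359 × (1.960/0.025)² = 1414.44 — call this n₀.
Finite-population correction with N = 6,815: n = n₀ / (1 + (n₀−1)/N) = 1414.44 / 1.207 = 1171.86
Round up: n = 1172.

1172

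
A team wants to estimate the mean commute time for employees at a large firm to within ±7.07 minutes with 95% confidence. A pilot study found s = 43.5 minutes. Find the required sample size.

146

For a mean, the margin of error is E = z·σ/√n, so n = (zσ/E)².
At 95% confidence, z = 1.960.
n = (1.960 × 43.5 / 7.07)² = 145.43
Round up: n = 146.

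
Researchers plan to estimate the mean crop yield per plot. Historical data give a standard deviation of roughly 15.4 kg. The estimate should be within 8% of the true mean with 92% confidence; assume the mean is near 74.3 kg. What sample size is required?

21

For a mean, the margin of error is E = z·σ/√n, so n = (zσ/E)².
At 92% confidence, z = 1.751.
E = 8% of 74.3 = 5.944 kg.
n = (1.751 × 15.4 / 5.944)² = 20.58
Round up: n = 21.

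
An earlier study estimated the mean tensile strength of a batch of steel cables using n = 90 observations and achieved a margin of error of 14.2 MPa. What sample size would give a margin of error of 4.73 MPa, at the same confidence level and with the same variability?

n = 812

Margin of error scales as 1/√n, so n₂ = n₁·(E₁/E₂)².
n₂ = 90 × (14.2/4.73)² = 90 × 9.013 = 811.17
Round up: n₂ = 812.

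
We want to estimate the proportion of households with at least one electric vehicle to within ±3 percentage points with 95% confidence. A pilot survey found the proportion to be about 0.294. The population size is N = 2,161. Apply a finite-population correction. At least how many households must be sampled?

n = 629

For a proportion with margin E = 0.03 at 95% confidence, z = 1.960.
n = p̂(1−p̂)(z/E)² = 0.294 × 0.706 × (1.960/0.03)² = 885.98 — call this n₀.
Finite-population correction with N = 2,161: n = n₀ / (1 + (n₀−1)/N) = 885.98 / 1.41 = 628.35
Round up: n = 629.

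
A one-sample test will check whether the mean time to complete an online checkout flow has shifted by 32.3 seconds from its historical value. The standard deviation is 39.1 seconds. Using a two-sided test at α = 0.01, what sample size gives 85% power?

20

For a one-sample z-test, n = ((z_{α/2} + z_β)·σ/δ)².
z_{α/2} = 2.576 (two-sided α = 0.01); z_β = 1.036 (power 85% → β = 0.15).
n = (3.612 × 39.1 / 32.3)² = 19.12
Round up: n = 20.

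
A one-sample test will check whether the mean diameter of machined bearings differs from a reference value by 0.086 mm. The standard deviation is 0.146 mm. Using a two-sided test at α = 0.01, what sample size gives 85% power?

For a one-sample z-test, n = ((z_{α/2} + z_β)·σ/δ)².
z_{α/2} = 2.576 (two-sided α = 0.01); z_β = 1.036 (power 85% → β = 0.15).
n = (3.612 × 0.146 / 0.086)² = 37.60
Round up: n = 38.

38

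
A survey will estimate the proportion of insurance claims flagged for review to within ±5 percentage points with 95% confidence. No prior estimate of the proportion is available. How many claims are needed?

385

For a proportion with margin E = 0.05 at 95% confidence, z = 1.960.
With no prior estimate, use p = 0.5, which maximizes p(1−p) at 0.25.
n = 0.25 × (z/E)² = 0.25 × (1.960/0.05)² = 384.16
Round up: n = 385.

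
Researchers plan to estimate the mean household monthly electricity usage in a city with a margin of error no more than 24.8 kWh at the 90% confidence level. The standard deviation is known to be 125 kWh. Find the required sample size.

69

For a mean, the margin of error is E = z·σ/√n, so n = (zσ/E)².
At 90% confidence, z = 1.645.
n = (1.645 × 125 / 24.8)² = 68.75
Round up: n = 69.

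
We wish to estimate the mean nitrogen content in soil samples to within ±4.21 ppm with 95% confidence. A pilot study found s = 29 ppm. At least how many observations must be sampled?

For a mean, the margin of error is E = z·σ/√n, so n = (zσ/E)².
At 95% confidence, z = 1.960.
n = (1.960 × 29 / 4.21)² = 182.28
Round up: n = 183.

183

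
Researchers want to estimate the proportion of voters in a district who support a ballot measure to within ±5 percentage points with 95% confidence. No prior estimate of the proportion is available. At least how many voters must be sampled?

For a proportion with margin E = 0.05 at 95% confidence, z = 1.960.
With no prior estimate, use p = 0.5, which maximizes p(1−p) at 0.25.
n = 0.25 × (z/E)² = 0.25 × (1.960/0.05)² = 384.16
Round up: n = 385.

n = 385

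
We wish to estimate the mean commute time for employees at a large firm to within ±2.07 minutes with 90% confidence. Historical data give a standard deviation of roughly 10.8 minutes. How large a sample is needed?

For a mean, the margin of error is E = z·σ/√n, so n = (zσ/E)².
At 90% confidence, z = 1.645.
n = (1.645 × 10.8 / 2.07)² = 73.66
Round up: n = 74.

74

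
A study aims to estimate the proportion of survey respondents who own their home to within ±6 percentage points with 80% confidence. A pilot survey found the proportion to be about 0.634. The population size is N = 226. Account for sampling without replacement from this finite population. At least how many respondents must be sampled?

For a proportion with margin E = 0.06 at 80% confidence, z = 1.282.
n = p̂(1−p̂)(z/E)² = 0.634 × 0.366 × (1.282/0.06)² = 105.94 — call this n₀.
Finite-population correction with N = 226: n = n₀ / (1 + (n₀−1)/N) = 105.94 / 1.464 = 72.36
Round up: n = 73.

73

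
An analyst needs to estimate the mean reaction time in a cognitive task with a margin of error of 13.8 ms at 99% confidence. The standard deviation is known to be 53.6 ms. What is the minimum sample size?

101

For a mean, the margin of error is E = z·σ/√n, so n = (zσ/E)².
At 99% confidence, z = 2.576.
n = (2.576 × 53.6 / 13.8)² = 100.11
Round up: n = 101.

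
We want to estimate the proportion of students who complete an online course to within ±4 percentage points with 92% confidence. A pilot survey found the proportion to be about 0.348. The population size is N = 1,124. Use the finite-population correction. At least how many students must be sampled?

For a proportion with margin E = 0.04 at 92% confidence, z = 1.751.
n = p̂(1−p̂)(z/E)² = 0.348 × 0.652 × (1.751/0.04)² = 434.79 — call this n₀.
Finite-population correction with N = 1,124: n = n₀ / (1 + (n₀−1)/N) = 434.79 / 1.386 = 313.70
Round up: n = 314.

314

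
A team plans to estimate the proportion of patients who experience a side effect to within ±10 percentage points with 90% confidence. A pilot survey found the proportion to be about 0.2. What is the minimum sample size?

44

For a proportion with margin E = 0.1 at 90% confidence, z = 1.645.
n = p̂(1−p̂)(z/E)² = 0.2 × 0.8 × (1.645/0.1)² = 43.30
Round up: n = 44.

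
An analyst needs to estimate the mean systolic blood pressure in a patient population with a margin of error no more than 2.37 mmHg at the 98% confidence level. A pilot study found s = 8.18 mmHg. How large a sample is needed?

65

For a mean, the margin of error is E = z·σ/√n, so n = (zσ/E)².
At 98% confidence, z = 2.326.
n = (2.326 × 8.18 / 2.37)² = 64.45
Round up: n = 65.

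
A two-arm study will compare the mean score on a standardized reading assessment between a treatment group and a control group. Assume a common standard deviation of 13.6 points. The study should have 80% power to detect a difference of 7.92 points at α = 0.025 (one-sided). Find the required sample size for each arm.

For two equal groups, n per group = 2·((z_α + z_β)·σ/δ)².
z_α = 1.960; z_β = 0.842 (power 80%).
n = 2 × (2.802 × 13.6 / 7.92)² = 2 × 23.15 = 46.30
Round up: n = 47 per group.

47 per group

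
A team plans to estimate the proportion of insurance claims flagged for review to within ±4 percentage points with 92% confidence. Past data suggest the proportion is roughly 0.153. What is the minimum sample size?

249

For a proportion with margin E = 0.04 at 92% confidence, z = 1.751.
n = p̂(1−p̂)(z/E)² = 0.153 × 0.847 × (1.751/0.04)² = 248.33
Round up: n = 249.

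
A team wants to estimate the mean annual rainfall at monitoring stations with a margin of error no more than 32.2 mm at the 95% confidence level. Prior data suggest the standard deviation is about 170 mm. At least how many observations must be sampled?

n = 108

For a mean, the margin of error is E = z·σ/√n, so n = (zσ/E)².
At 95% confidence, z = 1.960.
n = (1.960 × 170 / 32.2)² = 107.08
Round up: n = 108.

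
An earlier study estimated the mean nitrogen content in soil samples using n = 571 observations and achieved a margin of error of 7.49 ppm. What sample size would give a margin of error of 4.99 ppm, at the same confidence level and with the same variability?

Margin of error scales as 1/√n, so n₂ = n₁·(E₁/E₂)².
n₂ = 571 × (7.49/4.99)² = 571 × 2.253 = 1286.46
Round up: n₂ = 1287.

n = 1287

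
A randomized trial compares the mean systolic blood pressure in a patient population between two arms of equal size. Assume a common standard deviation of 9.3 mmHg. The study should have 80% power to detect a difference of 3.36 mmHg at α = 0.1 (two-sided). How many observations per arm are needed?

95 per group

For two equal groups, n per group = 2·((z_{α/2} + z_β)·σ/δ)².
z_{α/2} = 1.645; z_β = 0.842 (power 80%).
n = 2 × (2.487 × 9.3 / 3.36)² = 2 × 47.38 = 94.76
Round up: n = 95 per group.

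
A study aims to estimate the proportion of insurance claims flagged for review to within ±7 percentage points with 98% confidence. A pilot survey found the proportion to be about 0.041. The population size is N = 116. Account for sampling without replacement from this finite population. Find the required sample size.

For a proportion with margin E = 0.07 at 98% confidence, z = 2.326.
n = p̂(1−p̂)(z/E)² = 0.041 × 0.959 × (2.326/0.07)² = 43.41 — call this n₀.
Finite-population correction with N = 116: n = n₀ / (1 + (n₀−1)/N) = 43.41 / 1.366 = 31.78
Round up: n = 32.

32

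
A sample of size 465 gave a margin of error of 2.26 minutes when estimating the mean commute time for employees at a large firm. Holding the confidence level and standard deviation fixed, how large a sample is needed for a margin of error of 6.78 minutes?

Margin of error scales as 1/√n, so n₂ = n₁·(E₁/E₂)².
n₂ = 465 × (2.26/6.78)² = 465 × 0.1111 = 51.66
Round up: n₂ = 52.

n = 52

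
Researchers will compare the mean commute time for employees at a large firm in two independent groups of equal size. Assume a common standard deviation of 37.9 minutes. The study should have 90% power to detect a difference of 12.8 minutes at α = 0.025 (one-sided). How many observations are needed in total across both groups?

For two equal groups, n per group = 2·((z_α + z_β)·σ/δ)².
z_α = 1.960; z_β = 1.282 (power 90%).
n = 2 × (3.242 × 37.9 / 12.8)² = 2 × 92.15 = 184.30
Round up: n = 185 per group.
Total across both groups: 2 × 185 = 370.

370 total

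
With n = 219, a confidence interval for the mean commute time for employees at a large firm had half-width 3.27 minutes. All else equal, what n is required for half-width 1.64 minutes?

n = 871

Margin of error scales as 1/√n, so n₂ = n₁·(E₁/E₂)².
n₂ = 219 × (3.27/1.64)² = 219 × 3.976 = 870.74
Round up: n₂ = 871.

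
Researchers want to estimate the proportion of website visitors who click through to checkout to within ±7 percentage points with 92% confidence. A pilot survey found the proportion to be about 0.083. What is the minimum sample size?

48

For a proportion with margin E = 0.07 at 92% confidence, z = 1.751.
n = p̂(1−p̂)(z/E)² = 0.083 × 0.917 × (1.751/0.07)² = 47.62
Round up: n = 48.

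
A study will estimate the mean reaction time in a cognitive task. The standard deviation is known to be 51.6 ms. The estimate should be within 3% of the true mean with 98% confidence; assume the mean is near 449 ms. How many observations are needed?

For a mean, the margin of error is E = z·σ/√n, so n = (zσ/E)².
At 98% confidence, z = 2.326.
E = 3% of 449 = 13.47 ms.
n = (2.326 × 51.6 / 13.47)² = 79.39
Round up: n = 80.

80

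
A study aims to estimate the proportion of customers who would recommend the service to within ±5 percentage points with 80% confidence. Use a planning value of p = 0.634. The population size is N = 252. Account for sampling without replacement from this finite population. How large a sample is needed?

96

For a proportion with margin E = 0.05 at 80% confidence, z = 1.282.
n = p̂(1−p̂)(z/E)² = 0.634 × 0.366 × (1.282/0.05)² = 152.55 — call this n₀.
Finite-population correction with N = 252: n = n₀ / (1 + (n₀−1)/N) = 152.55 / 1.601 = 95.28
Round up: n = 96.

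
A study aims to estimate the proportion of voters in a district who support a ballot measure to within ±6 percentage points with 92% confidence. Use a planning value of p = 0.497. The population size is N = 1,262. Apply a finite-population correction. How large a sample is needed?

For a proportion with margin E = 0.06 at 92% confidence, z = 1.751.
n = p̂(1−p̂)(z/E)² = 0.497 × 0.503 × (1.751/0.06)² = 212.91 — call this n₀.
Finite-population correction with N = 1,262: n = n₀ / (1 + (n₀−1)/N) = 212.91 / 1.168 = 182.29
Round up: n = 183.

n = 183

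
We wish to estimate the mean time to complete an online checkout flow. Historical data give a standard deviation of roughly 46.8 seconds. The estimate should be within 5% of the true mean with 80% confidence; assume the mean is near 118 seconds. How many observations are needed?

For a mean, the margin of error is E = z·σ/√n, so n = (zσ/E)².
At 80% confidence, z = 1.282.
E = 5% of 118 = 5.9 seconds.
n = (1.282 × 46.8 / 5.9)² = 103.41
Round up: n = 104.

104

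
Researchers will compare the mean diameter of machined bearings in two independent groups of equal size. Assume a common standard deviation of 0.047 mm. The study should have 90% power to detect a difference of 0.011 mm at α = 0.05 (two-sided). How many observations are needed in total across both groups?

For two equal groups, n per group = 2·((z_{α/2} + z_β)·σ/δ)².
z_{α/2} = 1.960; z_β = 1.282 (power 90%).
n = 2 × (3.242 × 0.047 / 0.011)² = 2 × 191.88 = 383.76
Round up: n = 384 per group.
Total across both groups: 2 × 384 = 768.

768 total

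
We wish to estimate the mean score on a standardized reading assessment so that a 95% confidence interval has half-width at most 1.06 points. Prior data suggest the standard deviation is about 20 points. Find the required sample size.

1368

For a mean, the margin of error is E = z·σ/√n, so n = (zσ/E)².
At 95% confidence, z = 1.960.
n = (1.960 × 20 / 1.06)² = 1367.60
Round up: n = 1368.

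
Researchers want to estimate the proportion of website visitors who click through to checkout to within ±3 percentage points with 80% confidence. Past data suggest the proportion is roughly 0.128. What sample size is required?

204

For a proportion with margin E = 0.03 at 80% confidence, z = 1.282.
n = p̂(1−p̂)(z/E)² = 0.128 × 0.872 × (1.282/0.03)² = 203.83
Round up: n = 204.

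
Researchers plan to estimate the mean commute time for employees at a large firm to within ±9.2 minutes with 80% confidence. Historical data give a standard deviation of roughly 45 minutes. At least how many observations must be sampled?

40

For a mean, the margin of error is E = z·σ/√n, so n = (zσ/E)².
At 80% confidence, z = 1.282.
n = (1.282 × 45 / 9.2)² = 39.32
Round up: n = 40.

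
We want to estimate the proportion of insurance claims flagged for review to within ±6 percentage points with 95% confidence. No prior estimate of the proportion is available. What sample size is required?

267

For a proportion with margin E = 0.06 at 95% confidence, z = 1.960.
With no prior estimate, use p = 0.5, which maximizes p(1−p) at 0.25.
n = 0.25 × (z/E)² = 0.25 × (1.960/0.06)² = 266.78
Round up: n = 267.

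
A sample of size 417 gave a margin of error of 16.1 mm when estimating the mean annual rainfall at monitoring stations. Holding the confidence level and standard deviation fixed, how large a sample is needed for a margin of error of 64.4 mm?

27

Margin of error scales as 1/√n, so n₂ = n₁·(E₁/E₂)².
n₂ = 417 × (16.1/64.4)² = 417 × 0.0625 = 26.06
Round up: n₂ = 27.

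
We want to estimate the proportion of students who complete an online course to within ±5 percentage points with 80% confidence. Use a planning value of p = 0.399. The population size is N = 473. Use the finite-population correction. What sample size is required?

119

For a proportion with margin E = 0.05 at 80% confidence, z = 1.282.
n = p̂(1−p̂)(z/E)² = 0.399 × 0.601 × (1.282/0.05)² = 157.65 — call this n₀.
Finite-population correction with N = 473: n = n₀ / (1 + (n₀−1)/N) = 157.65 / 1.331 = 118.44
Round up: n = 119.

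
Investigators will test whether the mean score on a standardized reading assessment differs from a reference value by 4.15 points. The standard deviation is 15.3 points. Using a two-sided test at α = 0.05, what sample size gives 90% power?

For a one-sample z-test, n = ((z_{α/2} + z_β)·σ/δ)².
z_{α/2} = 1.960 (two-sided α = 0.05); z_β = 1.282 (power 90% → β = 0.1).
n = (3.242 × 15.3 / 4.15)² = 142.86
Round up: n = 143.

143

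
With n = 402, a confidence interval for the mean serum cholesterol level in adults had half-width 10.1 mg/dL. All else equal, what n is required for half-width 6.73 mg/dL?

906

Margin of error scales as 1/√n, so n₂ = n₁·(E₁/E₂)².
n₂ = 402 × (10.1/6.73)² = 402 × 2.252 = 905.30
Round up: n₂ = 906.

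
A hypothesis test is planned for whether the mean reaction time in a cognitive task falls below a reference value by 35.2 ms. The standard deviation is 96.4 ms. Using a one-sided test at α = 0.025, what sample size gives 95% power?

For a one-sample z-test, n = ((z_α + z_β)·σ/δ)².
z_α = 1.960 (one-sided α = 0.025); z_β = 1.645 (power 95% → β = 0.05).
n = (3.605 × 96.4 / 35.2)² = 97.47
Round up: n = 98.

n = 98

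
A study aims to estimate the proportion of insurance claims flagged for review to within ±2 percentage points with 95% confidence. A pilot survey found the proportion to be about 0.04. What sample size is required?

For a proportion with margin E = 0.02 at 95% confidence, z = 1.960.
n = p̂(1−p̂)(z/E)² = 0.04 × 0.96 × (1.960/0.02)² = 368.79
Round up: n = 369.

369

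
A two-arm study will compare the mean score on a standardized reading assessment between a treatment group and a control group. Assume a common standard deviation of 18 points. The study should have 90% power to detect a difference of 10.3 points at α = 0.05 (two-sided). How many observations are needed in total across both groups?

For two equal groups, n per group = 2·((z_{α/2} + z_β)·σ/δ)².
z_{α/2} = 1.960; z_β = 1.282 (power 90%).
n = 2 × (3.242 × 18 / 10.3)² = 2 × 32.10 = 64.20
Round up: n = 65 per group.
Total across both groups: 2 × 65 = 130.

130 total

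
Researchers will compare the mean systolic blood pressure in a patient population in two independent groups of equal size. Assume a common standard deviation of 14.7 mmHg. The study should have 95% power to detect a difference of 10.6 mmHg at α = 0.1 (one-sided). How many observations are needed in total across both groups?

66 total

For two equal groups, n per group = 2·((z_α + z_β)·σ/δ)².
z_α = 1.282; z_β = 1.645 (power 95%).
n = 2 × (2.927 × 14.7 / 10.6)² = 2 × 16.48 = 32.96
Round up: n = 33 per group.
Total across both groups: 2 × 33 = 66.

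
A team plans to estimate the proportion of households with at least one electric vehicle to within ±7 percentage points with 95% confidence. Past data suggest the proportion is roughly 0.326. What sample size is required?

173

For a proportion with margin E = 0.07 at 95% confidence, z = 1.960.
n = p̂(1−p̂)(z/E)² = 0.326 × 0.674 × (1.960/0.07)² = 172.26
Round up: n = 173.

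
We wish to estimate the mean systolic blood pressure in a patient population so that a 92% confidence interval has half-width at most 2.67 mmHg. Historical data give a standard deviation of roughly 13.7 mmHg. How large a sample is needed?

For a mean, the margin of error is E = z·σ/√n, so n = (zσ/E)².
At 92% confidence, z = 1.751.
n = (1.751 × 13.7 / 2.67)² = 80.72
Round up: n = 81.

81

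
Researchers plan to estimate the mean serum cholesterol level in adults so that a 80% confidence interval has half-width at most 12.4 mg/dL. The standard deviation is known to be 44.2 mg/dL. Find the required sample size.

For a mean, the margin of error is E = z·σ/√n, so n = (zσ/E)².
At 80% confidence, z = 1.282.
n = (1.282 × 44.2 / 12.4)² = 20.88
Round up: n = 21.

21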